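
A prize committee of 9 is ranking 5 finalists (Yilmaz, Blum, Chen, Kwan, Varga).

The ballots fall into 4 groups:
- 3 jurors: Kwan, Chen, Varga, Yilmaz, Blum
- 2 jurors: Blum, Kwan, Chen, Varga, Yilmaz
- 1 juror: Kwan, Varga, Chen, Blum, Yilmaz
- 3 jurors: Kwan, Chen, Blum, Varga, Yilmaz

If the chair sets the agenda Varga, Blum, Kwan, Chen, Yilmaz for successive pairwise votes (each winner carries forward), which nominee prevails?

Kwan

Round 1: Varga vs Blum — 4–5, Blum advances.
Round 2: Blum vs Kwan — 2–7, Kwan advances.
Round 3: Kwan vs Chen — 9–0, Kwan advances.
Round 4: Kwan vs Yilmaz — 9–0, Kwan advances.
Kwan survives the agenda.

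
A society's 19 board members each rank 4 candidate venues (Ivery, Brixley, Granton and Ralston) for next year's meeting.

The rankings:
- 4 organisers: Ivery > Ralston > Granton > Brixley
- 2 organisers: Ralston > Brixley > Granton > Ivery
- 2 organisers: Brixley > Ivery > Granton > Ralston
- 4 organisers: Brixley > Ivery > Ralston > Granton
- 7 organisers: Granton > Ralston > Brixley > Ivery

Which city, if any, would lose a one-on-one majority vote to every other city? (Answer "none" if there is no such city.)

none

Pairwise majorities:
Ivery vs Brixley: 4 for Ivery, 15 for Brixley — Brixley by 15–4.
Ivery vs Granton: 10 to 9, Ivery.
Ivery vs Ralston: Ivery wins 10–9.
Brixley vs Granton: 2+2+4 = 8 for Brixley, 11 for Granton — Granton by 11–8.
Brixley–Ralston: Ralston 13–6.
Granton vs Ralston: 2+7 = 9 for Granton, 10 for Ralston — Ralston by 10–9.
No city is winless: Ivery beats Granton; Brixley beats Ivery; Granton beats Brixley; Ralston beats Brixley. There is no Condorcet loser.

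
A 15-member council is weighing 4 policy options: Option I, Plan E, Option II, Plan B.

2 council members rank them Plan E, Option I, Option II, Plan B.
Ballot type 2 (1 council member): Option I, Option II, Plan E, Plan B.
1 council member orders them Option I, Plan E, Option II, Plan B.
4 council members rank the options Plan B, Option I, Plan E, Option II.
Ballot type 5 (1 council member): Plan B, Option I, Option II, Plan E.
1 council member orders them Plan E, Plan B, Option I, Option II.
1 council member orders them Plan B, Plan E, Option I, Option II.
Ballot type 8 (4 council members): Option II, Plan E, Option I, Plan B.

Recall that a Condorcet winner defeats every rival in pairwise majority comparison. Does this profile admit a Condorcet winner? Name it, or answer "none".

Plan E

Head-to-head results (15 council members):
Option I vs Plan E: 7 to 8, Plan E.
Option I vs Option II: Option I is ranked higher on 11 ballots, Option II on 4. Option I wins 11–4.
Option I vs Plan B: Option I is ranked higher on 2+1+1+4 = 8 ballots, Plan B on 7. Option I wins 8–7.
Plan E vs Option II: 2+1+4+1+1 = 9 for Plan E, 6 for Option II — Plan E by 9–6.
Plan E vs Plan B: Plan E preferred on 2+1+1+1+4 = 9 ballots; Plan E wins 9–6.
Option II vs Plan B: Option II preferred on 2+1+1+4 = 8 ballots; Option II wins 8–7.
Plan E beats each of Option I, Option II, Plan B — Plan E is the Condorcet winner.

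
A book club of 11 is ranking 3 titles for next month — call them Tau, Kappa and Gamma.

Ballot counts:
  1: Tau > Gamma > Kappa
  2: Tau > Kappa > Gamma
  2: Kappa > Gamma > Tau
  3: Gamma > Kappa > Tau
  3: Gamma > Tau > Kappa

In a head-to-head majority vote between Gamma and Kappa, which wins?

Gamma

Ballots ranking Gamma above Kappa: 1 + 3 + 3 = 7.
Ballots ranking Kappa above Gamma: 11 − 7 = 4.
Gamma wins the head-to-head 7–4.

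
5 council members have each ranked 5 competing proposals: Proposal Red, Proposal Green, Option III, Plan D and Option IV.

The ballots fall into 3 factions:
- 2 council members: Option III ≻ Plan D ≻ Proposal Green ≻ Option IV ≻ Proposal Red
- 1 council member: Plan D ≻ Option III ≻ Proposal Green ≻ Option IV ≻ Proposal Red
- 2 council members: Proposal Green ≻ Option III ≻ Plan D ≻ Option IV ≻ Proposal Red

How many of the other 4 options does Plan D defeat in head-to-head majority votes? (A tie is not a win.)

Plan D against each rival (5 council members):
Plan D vs Proposal Red: Plan D wins 5–0.
Plan D vs Proposal Green: Plan D is ranked higher on 2+1 = 3 ballots, Proposal Green on 2. Plan D wins 3–2.
Plan D vs Option III: 1 to 4, Option III.
Plan D vs Option IV: Plan D preferred on 2+1+2 = 5 ballots; Plan D wins 5–0.
Plan D beats Proposal Red, Proposal Green, Option IV; loses to Option III — 3 pairwise wins.

3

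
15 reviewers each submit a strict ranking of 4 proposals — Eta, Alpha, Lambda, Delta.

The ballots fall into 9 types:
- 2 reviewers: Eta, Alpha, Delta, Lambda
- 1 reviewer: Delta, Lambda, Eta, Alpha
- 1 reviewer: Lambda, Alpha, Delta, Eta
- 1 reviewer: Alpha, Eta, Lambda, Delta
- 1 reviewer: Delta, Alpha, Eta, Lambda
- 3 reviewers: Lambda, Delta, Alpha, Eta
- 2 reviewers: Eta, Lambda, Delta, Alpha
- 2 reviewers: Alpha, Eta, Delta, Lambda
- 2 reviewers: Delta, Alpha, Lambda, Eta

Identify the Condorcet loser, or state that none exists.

Lambda

Pairwise majorities:
Eta vs Alpha: Eta is ranked higher on 2+1+2 = 5 ballots, Alpha on 10. Alpha wins 10–5.
Eta–Lambda: Eta 8–7.
Eta vs Delta: 7 to 8, Delta.
Alpha–Lambda: Alpha 8–7.
Alpha vs Delta: Alpha is ranked higher on 2+1+1+2 = 6 ballots, Delta on 9. Delta wins 9–6.
Lambda–Delta: Delta 8–7.
Lambda loses to every other project — it is the Condorcet loser.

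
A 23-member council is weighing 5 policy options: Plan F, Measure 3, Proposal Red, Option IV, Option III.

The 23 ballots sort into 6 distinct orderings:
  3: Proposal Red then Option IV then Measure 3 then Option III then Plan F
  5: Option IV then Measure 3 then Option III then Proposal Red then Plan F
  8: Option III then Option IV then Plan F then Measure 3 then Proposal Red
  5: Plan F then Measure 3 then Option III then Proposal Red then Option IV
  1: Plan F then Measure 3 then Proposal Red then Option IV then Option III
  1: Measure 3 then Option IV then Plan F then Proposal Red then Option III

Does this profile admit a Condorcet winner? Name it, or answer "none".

none

Check each pair by majority over 23 ballots:
Plan F vs Measure 3: Plan F is ranked higher on 8+5+1 = 14 ballots, Measure 3 on 9. Plan F wins 14–9.
Plan F vs Proposal Red: 8+5+1+1 = 15 for Plan F, 8 for Proposal Red — Plan F by 15–8.
Plan F vs Option IV: 6 to 17, Option IV.
Plan F vs Option III: Option III, 16–7.
Measure 3 vs Proposal Red: Measure 3 preferred on 5+8+5+1+1 = 20 ballots; Measure 3 wins 20–3.
Measure 3 vs Option IV: Measure 3 is ranked higher on 5+1+1 = 7 ballots, Option IV on 16. Option IV wins 16–7.
Measure 3 vs Option III: Measure 3 wins 15–8.
Proposal Red vs Option IV: Option IV, 14–9.
Proposal Red–Option III: Option III 18–5.
Option IV vs Option III: 10 to 13, Option III.
Each option drops at least one matchup (Plan F loses to Option IV; Measure 3 loses to Plan F; Proposal Red loses to Plan F; Option IV loses to Option III; Option III loses to Measure 3); the cycle Plan F beats Measure 3 beats Option III beats Plan F rules out a Condorcet winner.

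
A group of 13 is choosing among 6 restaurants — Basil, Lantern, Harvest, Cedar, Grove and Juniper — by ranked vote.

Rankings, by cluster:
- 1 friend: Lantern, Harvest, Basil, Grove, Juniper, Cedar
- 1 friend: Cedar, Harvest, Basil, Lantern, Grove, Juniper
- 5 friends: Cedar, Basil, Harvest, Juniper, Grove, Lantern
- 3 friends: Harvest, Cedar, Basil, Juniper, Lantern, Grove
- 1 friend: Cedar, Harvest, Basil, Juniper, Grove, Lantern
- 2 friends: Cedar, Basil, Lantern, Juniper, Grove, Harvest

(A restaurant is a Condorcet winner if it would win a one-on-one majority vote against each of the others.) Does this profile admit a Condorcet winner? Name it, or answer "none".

Cedar

Check each pair by majority over 13 ballots:
Basil vs Lantern: 1+5+3+1+2 = 12 for Basil, 1 for Lantern — Basil by 12–1.
Basil vs Harvest: 7 to 6, Basil.
Basil vs Cedar: 1 for Basil, 12 for Cedar — Cedar by 12–1.
Basil vs Grove: 1+1+5+3+1+2 = 13 for Basil, 0 for Grove — Basil by 13–0.
Basil vs Juniper: Basil is ranked higher on 1+1+5+3+1+2 = 13 ballots, Juniper on 0. Basil wins 13–0.
Lantern vs Harvest: Lantern preferred on 1+2 = 3 ballots; Harvest wins 10–3.
Lantern vs Cedar: 1 to 12, Cedar.
Lantern vs Grove: 7 to 6, Lantern.
Lantern vs Juniper: 4 to 9, Juniper.
Harvest vs Cedar: 4 to 9, Cedar.
Harvest vs Grove: Harvest is ranked higher on 1+1+5+3+1 = 11 ballots, Grove on 2. Harvest wins 11–2.
Harvest vs Juniper: Harvest preferred on 1+1+5+3+1 = 11 ballots; Harvest wins 11–2.
Cedar vs Grove: 1+5+3+1+2 = 12 for Cedar, 1 for Grove — Cedar by 12–1.
Cedar vs Juniper: 1+5+3+1+2 = 12 for Cedar, 1 for Juniper — Cedar by 12–1.
Grove vs Juniper: Grove preferred on 1+1 = 2 ballots; Juniper wins 11–2.
Cedar wins every pairwise contest, so Cedar is the Condorcet winner.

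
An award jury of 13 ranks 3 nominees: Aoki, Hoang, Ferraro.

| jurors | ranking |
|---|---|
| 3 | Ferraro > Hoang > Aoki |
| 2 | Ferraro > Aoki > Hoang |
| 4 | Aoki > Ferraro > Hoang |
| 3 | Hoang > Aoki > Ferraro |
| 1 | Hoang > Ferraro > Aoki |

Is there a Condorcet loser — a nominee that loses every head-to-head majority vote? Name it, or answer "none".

none

Head-to-head results (13 jurors):
Aoki vs Hoang: Aoki is ranked higher on 2+4 = 6 ballots, Hoang on 7. Hoang wins 7–6.
Aoki vs Ferraro: Aoki wins 7–6.
Hoang vs Ferraro: Hoang is ranked higher on 3+1 = 4 ballots, Ferraro on 9. Ferraro wins 9–4.
Each nominee has at least one pairwise win (Aoki beats Ferraro; Hoang beats Aoki; Ferraro beats Hoang) — no Condorcet loser.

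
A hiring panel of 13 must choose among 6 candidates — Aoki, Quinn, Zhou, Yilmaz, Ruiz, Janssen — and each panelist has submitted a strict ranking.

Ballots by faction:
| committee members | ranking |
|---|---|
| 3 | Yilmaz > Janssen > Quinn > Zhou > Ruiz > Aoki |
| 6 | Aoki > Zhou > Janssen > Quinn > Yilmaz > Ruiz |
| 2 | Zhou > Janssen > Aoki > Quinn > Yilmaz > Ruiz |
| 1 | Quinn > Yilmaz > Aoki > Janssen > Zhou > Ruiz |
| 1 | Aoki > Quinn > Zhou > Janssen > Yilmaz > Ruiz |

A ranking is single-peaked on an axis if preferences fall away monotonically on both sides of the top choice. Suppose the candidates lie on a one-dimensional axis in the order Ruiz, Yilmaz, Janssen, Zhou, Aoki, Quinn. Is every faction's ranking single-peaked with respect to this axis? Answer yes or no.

Axis positions: Ruiz=1, Yilmaz=2, Janssen=3, Zhou=4, Aoki=5, Quinn=6.
Faction 1: ranking walks positions 2-3-6-4-1-5; Quinn is ranked above Zhou even though Zhou lies between Quinn and the peak Yilmaz on the axis — preferences dip and rise again. Not single-peaked.
Faction 2 (peak Aoki at position 5): ranking walks positions 5-4-3-6-2-1, expanding outward from the peak — single-peaked.
Faction 3 (peak Zhou at position 4): ranking walks positions 4-3-5-6-2-1, expanding outward from the peak — single-peaked.
Faction 4: ranking walks positions 6-2-5-3-4-1; Yilmaz is ranked above Aoki even though Aoki lies between Yilmaz and the peak Quinn on the axis — preferences dip and rise again. Not single-peaked.
Faction 5 (peak Aoki at position 5): ranking walks positions 5-6-4-3-2-1, expanding outward from the peak — single-peaked.
Faction 1 violates single-peakedness, so the profile is not single-peaked on this axis.

no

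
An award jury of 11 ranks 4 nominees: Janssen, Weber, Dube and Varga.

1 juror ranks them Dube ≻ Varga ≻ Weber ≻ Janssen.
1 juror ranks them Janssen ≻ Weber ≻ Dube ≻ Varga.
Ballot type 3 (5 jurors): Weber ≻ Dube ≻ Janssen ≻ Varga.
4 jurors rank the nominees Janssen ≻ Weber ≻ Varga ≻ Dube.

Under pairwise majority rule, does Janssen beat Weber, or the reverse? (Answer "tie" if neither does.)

Ballots ranking Janssen above Weber: 1 + 4 = 5.
Ballots ranking Weber above Janssen: 11 − 5 = 6.
Weber wins the head-to-head 6–5.

Weber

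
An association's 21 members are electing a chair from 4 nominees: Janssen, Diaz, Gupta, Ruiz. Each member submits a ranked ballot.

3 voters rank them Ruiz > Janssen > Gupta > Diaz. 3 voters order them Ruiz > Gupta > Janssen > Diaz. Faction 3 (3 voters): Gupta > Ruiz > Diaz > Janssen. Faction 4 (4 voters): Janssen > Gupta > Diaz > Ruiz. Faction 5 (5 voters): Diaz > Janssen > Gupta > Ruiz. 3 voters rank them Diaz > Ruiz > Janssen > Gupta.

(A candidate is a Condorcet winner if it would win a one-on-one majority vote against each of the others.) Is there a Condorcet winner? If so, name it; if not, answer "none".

Head-to-head results (21 voters):
Janssen vs Diaz: 10 to 11, Diaz.
Janssen vs Gupta: Janssen is ranked higher on 3+4+5+3 = 15 ballots, Gupta on 6. Janssen wins 15–6.
Janssen vs Ruiz: Janssen preferred on 4+5 = 9 ballots; Ruiz wins 12–9.
Diaz vs Gupta: 8 to 13, Gupta.
Diaz vs Ruiz: Diaz preferred on 4+5+3 = 12 ballots; Diaz wins 12–9.
Gupta vs Ruiz: Gupta is ranked higher on 3+4+5 = 12 ballots, Ruiz on 9. Gupta wins 12–9.
No candidate is unbeaten: Janssen loses to Diaz; Diaz loses to Gupta; Gupta loses to Janssen; Ruiz loses to Diaz. In particular Janssen > Gupta > Diaz > Janssen is a majority cycle — no Condorcet winner exists.

none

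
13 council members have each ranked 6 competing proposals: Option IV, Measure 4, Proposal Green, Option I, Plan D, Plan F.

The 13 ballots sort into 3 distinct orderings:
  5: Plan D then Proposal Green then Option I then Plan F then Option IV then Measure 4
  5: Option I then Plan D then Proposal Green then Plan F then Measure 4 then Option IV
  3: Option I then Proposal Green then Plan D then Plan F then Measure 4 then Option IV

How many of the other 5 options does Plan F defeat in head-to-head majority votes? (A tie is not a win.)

Plan F against each rival (13 council members):
Plan F vs Option IV: Plan F preferred on 5+5+3 = 13 ballots; Plan F wins 13–0.
Plan F vs Measure 4: Plan F wins 13–0.
Plan F vs Proposal Green: Plan F is ranked higher on 0 ballots, Proposal Green on 13. Proposal Green wins 13–0.
Plan F vs Option I: Plan F preferred on 0 ballots; Option I wins 13–0.
Plan F–Plan D: Plan D 13–0.
Plan F beats Option IV, Measure 4; loses to Proposal Green, Option I, Plan D — 2 pairwise wins.

2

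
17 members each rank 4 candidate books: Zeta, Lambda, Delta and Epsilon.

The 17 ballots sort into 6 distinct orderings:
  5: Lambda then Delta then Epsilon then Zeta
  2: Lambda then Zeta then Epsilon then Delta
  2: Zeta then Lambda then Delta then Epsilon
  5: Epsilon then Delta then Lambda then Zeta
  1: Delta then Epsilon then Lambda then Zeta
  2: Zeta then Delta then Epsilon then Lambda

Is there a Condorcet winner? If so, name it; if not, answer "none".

Pairwise majorities:
Zeta vs Lambda: Lambda wins 13–4.
Zeta vs Delta: Delta wins 11–6.
Zeta vs Epsilon: Epsilon wins 11–6.
Lambda–Delta: Lambda 9–8.
Lambda vs Epsilon: Lambda, 9–8.
Delta vs Epsilon: Delta wins 10–7.
Lambda wins every pairwise contest, so Lambda is the Condorcet winner.

Lambda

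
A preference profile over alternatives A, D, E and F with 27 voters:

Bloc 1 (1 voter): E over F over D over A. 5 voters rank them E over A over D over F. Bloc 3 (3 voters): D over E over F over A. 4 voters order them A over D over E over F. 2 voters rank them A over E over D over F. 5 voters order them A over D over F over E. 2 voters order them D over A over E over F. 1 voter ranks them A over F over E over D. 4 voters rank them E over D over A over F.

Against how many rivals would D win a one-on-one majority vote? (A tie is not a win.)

D against each rival (27 voters):
D–A: A 17–10.
D–E: D 14–13.
D vs F: D, 25–2.
D beats E, F; loses to A — 2 pairwise wins.

2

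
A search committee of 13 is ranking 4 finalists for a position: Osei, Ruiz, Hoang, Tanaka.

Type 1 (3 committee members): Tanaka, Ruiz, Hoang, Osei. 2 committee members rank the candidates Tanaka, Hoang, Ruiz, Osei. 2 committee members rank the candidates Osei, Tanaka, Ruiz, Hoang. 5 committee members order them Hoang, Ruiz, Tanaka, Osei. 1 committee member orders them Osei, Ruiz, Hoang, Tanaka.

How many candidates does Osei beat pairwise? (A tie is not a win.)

0

Osei against each rival (13 committee members):
Osei vs Ruiz: Ruiz, 10–3.
Osei vs Hoang: Osei is ranked higher on 2+1 = 3 ballots, Hoang on 10. Hoang wins 10–3.
Osei vs Tanaka: Tanaka wins 10–3.
Osei beats no one; loses to Ruiz, Hoang, Tanaka — 0 pairwise wins.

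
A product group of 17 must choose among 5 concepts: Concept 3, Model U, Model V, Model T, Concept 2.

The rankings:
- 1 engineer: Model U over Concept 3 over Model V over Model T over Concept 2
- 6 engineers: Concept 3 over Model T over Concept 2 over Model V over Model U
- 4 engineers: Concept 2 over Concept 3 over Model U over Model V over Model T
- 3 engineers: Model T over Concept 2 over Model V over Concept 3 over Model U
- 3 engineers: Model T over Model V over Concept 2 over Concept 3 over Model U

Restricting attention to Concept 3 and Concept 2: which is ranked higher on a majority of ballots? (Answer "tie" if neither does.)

Concept 2

Ballots ranking Concept 3 above Concept 2: 1 + 6 = 7.
Ballots ranking Concept 2 above Concept 3: 17 − 7 = 10.
Concept 2 wins the head-to-head 10–7.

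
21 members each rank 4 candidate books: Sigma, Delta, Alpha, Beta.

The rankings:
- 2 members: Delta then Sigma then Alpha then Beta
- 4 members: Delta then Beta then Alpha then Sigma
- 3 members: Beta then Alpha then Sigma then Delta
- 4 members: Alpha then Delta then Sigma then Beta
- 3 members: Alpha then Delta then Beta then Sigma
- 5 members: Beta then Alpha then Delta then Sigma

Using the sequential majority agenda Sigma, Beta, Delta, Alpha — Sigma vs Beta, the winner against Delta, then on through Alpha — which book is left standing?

Alpha

Round 1: Sigma vs Beta — 6–15, Beta advances.
Round 2: Beta vs Delta — 8–13, Delta advances.
Round 3: Delta vs Alpha — 6–15, Alpha advances.
Alpha survives the agenda.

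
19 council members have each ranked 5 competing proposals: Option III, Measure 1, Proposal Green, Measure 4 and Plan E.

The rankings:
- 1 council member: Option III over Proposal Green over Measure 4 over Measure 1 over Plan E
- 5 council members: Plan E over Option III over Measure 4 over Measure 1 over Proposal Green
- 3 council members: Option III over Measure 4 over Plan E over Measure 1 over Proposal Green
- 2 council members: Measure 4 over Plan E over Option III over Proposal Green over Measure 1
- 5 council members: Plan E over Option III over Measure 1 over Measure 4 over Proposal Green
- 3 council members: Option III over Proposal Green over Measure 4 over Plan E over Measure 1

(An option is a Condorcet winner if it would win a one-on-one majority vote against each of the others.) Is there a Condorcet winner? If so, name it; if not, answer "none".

Head-to-head results (19 council members):
Option III vs Measure 1: Option III preferred on 1+5+3+2+5+3 = 19 ballots; Option III wins 19–0.
Option III vs Proposal Green: Option III is ranked higher on 1+5+3+2+5+3 = 19 ballots, Proposal Green on 0. Option III wins 19–0.
Option III vs Measure 4: 17 to 2, Option III.
Option III vs Plan E: Option III preferred on 1+3+3 = 7 ballots; Plan E wins 12–7.
Measure 1 vs Proposal Green: 13 to 6, Measure 1.
Measure 1 vs Measure 4: 5 for Measure 1, 14 for Measure 4 — Measure 4 by 14–5.
Measure 1 vs Plan E: 1 to 18, Plan E.
Proposal Green vs Measure 4: Proposal Green preferred on 1+3 = 4 ballots; Measure 4 wins 15–4.
Proposal Green vs Plan E: 4 to 15, Plan E.
Measure 4 vs Plan E: Measure 4 is ranked higher on 1+3+2+3 = 9 ballots, Plan E on 10. Plan E wins 10–9.
Plan E wins every pairwise contest, so Plan E is the Condorcet winner.

Plan E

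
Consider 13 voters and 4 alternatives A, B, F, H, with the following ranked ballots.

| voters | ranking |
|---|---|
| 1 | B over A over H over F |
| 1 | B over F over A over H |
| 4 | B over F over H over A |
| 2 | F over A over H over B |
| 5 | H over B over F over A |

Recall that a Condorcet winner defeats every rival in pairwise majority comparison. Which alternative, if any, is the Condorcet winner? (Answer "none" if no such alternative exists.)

none

Check each pair by majority over 13 ballots:
A vs B: B wins 11–2.
A vs F: F wins 12–1.
A–H: H 9–4.
B–F: B 11–2.
B vs H: H wins 7–6.
F–H: F 7–6.
Each alternative drops at least one matchup (A loses to B; B loses to H; F loses to B; H loses to F); the cycle B → F → H → B rules out a Condorcet winner.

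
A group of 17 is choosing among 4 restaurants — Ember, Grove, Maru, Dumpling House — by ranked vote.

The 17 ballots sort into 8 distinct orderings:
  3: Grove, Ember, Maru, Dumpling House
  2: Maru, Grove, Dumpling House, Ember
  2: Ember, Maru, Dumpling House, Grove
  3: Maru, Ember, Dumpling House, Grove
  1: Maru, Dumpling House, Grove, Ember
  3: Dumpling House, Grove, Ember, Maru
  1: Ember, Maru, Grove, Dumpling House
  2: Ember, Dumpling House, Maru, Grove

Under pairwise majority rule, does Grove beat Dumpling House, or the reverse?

Ballots ranking Grove above Dumpling House: 3 + 2 + 1 = 6.
Ballots ranking Dumpling House above Grove: 17 − 6 = 11.
Dumpling House wins the head-to-head 11–6.

Dumpling House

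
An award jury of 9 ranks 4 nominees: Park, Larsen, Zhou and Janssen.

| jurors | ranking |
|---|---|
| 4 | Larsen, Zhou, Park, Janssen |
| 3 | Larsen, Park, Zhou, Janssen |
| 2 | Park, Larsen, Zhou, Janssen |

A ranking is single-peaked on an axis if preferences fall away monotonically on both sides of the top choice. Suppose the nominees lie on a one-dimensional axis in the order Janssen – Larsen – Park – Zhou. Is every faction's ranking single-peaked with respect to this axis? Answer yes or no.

no

Axis positions: Janssen=1, Larsen=2, Park=3, Zhou=4.
Faction 1: ranking walks positions 2-4-3-1; Zhou is ranked above Park even though Park lies between Zhou and the peak Larsen on the axis — preferences dip and rise again. Not single-peaked.
Faction 2 (peak Larsen at position 2): ranking walks positions 2-3-4-1, expanding outward from the peak — single-peaked.
Faction 3 (peak Park at position 3): ranking walks positions 3-2-4-1, expanding outward from the peak — single-peaked.
Faction 1 violates single-peakedness, so the profile is not single-peaked on this axis.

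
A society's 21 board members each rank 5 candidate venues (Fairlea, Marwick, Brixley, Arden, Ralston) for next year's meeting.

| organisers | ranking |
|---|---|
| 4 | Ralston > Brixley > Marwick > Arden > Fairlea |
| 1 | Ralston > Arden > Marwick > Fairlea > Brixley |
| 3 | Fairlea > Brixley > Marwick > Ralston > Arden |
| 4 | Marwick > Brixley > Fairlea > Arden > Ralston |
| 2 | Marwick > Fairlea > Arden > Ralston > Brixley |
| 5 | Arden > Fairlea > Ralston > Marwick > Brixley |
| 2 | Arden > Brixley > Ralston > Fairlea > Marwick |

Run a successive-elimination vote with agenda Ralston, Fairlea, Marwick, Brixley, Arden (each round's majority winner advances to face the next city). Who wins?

Round 1: Ralston vs Fairlea — 7–14, Fairlea advances.
Round 2: Fairlea vs Marwick — 10–11, Marwick advances.
Round 3: Marwick vs Brixley — 12–9, Marwick advances.
Round 4: Marwick vs Arden — 13–8, Marwick advances.
Marwick survives the agenda.

Marwick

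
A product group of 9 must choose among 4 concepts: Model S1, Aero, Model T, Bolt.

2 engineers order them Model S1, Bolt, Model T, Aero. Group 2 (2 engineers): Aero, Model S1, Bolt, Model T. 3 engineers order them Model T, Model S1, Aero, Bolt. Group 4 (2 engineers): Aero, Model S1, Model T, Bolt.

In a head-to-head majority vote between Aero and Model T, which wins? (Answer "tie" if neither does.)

Model T

Ballots ranking Aero above Model T: 2 + 2 = 4.
Ballots ranking Model T above Aero: 9 − 4 = 5.
Model T wins the head-to-head 5–4.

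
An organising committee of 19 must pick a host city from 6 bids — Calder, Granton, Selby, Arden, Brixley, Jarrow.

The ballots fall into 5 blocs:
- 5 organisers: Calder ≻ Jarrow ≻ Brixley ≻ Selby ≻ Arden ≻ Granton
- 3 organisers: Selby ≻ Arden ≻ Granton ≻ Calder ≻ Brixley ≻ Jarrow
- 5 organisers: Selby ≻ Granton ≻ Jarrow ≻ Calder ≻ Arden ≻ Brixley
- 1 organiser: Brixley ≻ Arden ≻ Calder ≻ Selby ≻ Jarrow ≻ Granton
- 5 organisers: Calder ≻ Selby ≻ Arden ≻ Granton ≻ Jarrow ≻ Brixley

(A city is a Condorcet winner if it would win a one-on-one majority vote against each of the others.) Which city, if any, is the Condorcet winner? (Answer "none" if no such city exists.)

Calder

Check each pair by majority over 19 ballots:
Calder vs Granton: 11 to 8, Calder.
Calder vs Selby: Calder preferred on 5+1+5 = 11 ballots; Calder wins 11–8.
Calder vs Arden: Calder is ranked higher on 5+5+5 = 15 ballots, Arden on 4. Calder wins 15–4.
Calder vs Brixley: Calder is ranked higher on 5+3+5+5 = 18 ballots, Brixley on 1. Calder wins 18–1.
Calder vs Jarrow: Calder preferred on 5+3+1+5 = 14 ballots; Calder wins 14–5.
Granton vs Selby: 0 for Granton, 19 for Selby — Selby by 19–0.
Granton vs Arden: Granton is ranked higher on 5 ballots, Arden on 14. Arden wins 14–5.
Granton vs Brixley: Granton preferred on 3+5+5 = 13 ballots; Granton wins 13–6.
Granton vs Jarrow: 13 to 6, Granton.
Selby vs Arden: Selby is ranked higher on 5+3+5+5 = 18 ballots, Arden on 1. Selby wins 18–1.
Selby vs Brixley: Selby is ranked higher on 3+5+5 = 13 ballots, Brixley on 6. Selby wins 13–6.
Selby vs Jarrow: 14 to 5, Selby.
Arden vs Brixley: Arden preferred on 3+5+5 = 13 ballots; Arden wins 13–6.
Arden vs Jarrow: Arden preferred on 3+1+5 = 9 ballots; Jarrow wins 10–9.
Brixley vs Jarrow: 3+1 = 4 for Brixley, 15 for Jarrow — Jarrow by 15–4.
Calder beats each of Granton, Selby, Arden, Brixley, Jarrow — Calder is the Condorcet winner.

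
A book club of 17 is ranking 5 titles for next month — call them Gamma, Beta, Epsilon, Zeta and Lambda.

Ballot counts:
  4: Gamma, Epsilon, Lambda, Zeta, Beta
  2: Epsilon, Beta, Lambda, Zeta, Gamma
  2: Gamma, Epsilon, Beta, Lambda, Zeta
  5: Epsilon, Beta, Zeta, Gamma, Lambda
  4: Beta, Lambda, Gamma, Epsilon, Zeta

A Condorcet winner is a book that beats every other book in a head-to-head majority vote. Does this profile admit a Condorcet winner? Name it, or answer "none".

none

Pairwise majorities:
Gamma vs Beta: Beta, 11–6.
Gamma–Epsilon: Gamma 10–7.
Gamma vs Zeta: Gamma wins 10–7.
Gamma vs Lambda: Gamma wins 11–6.
Beta–Epsilon: Epsilon 13–4.
Beta–Zeta: Beta 13–4.
Beta vs Lambda: Beta wins 13–4.
Epsilon vs Zeta: Epsilon, 17–0.
Epsilon vs Lambda: Epsilon, 13–4.
Zeta vs Lambda: Lambda, 12–5.
No book is unbeaten: Gamma loses to Beta; Beta loses to Epsilon; Epsilon loses to Gamma; Zeta loses to Gamma; Lambda loses to Gamma. In particular Gamma > Epsilon > Beta > Gamma is a majority cycle — no Condorcet winner exists.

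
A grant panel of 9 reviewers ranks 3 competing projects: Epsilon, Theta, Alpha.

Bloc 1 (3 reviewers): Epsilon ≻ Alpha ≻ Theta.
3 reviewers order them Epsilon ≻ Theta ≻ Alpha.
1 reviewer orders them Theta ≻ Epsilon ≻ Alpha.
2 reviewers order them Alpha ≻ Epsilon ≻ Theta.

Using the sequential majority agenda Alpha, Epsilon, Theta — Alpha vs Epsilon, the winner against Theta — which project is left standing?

Epsilon

Round 1: Alpha vs Epsilon — 2–7, Epsilon advances.
Round 2: Epsilon vs Theta — 8–1, Epsilon advances.
The agenda winner is Epsilon.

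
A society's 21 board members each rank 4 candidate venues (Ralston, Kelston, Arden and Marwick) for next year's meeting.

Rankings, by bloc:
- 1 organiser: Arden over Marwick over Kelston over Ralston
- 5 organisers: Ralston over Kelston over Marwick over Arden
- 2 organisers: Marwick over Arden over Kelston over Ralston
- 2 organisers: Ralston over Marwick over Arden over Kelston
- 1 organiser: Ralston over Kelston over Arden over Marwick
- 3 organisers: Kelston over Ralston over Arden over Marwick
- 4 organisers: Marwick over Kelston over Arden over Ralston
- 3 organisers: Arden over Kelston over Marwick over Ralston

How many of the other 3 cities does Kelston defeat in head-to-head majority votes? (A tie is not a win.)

3

Kelston against each rival (21 organisers):
Kelston vs Ralston: Kelston is ranked higher on 1+2+3+4+3 = 13 ballots, Ralston on 8. Kelston wins 13–8.
Kelston vs Arden: 13 to 8, Kelston.
Kelston vs Marwick: Kelston is ranked higher on 5+1+3+3 = 12 ballots, Marwick on 9. Kelston wins 12–9.
Kelston beats Ralston, Arden, Marwick — 3 pairwise wins.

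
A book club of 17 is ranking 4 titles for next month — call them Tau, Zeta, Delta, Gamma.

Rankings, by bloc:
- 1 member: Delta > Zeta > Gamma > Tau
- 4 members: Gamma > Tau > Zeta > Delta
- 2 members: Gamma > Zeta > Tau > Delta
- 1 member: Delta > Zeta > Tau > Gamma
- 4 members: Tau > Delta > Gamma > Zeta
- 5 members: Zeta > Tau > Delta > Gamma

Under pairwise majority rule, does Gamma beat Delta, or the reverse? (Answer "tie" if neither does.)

Ballots ranking Gamma above Delta: 4 + 2 = 6.
Ballots ranking Delta above Gamma: 17 − 6 = 11.
Delta wins the head-to-head 11–6.

Delta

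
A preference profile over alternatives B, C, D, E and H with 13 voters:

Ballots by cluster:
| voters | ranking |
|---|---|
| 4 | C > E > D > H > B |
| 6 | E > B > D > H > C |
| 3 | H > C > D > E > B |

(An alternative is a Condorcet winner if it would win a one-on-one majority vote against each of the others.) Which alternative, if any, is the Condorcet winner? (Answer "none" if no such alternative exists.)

Head-to-head results (13 voters):
B vs C: C, 7–6.
B vs D: D wins 7–6.
B–E: E 13–0.
B–H: H 7–6.
C vs D: C wins 7–6.
C vs E: C, 7–6.
C vs H: H, 9–4.
D vs E: E, 10–3.
D vs H: D, 10–3.
E–H: E 10–3.
Every alternative loses at least once (B loses to C; C loses to H; D loses to C; E loses to C; H loses to D). The majority relation contains the cycle C beats D beats H beats C, so there is no Condorcet winner.

none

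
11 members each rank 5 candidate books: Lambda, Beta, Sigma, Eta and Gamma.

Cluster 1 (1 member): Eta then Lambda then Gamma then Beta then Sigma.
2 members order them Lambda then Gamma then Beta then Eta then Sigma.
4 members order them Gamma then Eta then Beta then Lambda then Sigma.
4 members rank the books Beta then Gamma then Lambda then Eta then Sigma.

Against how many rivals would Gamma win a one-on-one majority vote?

4

Gamma against each rival (11 members):
Gamma vs Lambda: Gamma, 8–3.
Gamma–Beta: Gamma 7–4.
Gamma vs Sigma: Gamma is ranked higher on 1+2+4+4 = 11 ballots, Sigma on 0. Gamma wins 11–0.
Gamma vs Eta: Gamma preferred on 2+4+4 = 10 ballots; Gamma wins 10–1.
Gamma beats Lambda, Beta, Sigma, Eta — 4 pairwise wins.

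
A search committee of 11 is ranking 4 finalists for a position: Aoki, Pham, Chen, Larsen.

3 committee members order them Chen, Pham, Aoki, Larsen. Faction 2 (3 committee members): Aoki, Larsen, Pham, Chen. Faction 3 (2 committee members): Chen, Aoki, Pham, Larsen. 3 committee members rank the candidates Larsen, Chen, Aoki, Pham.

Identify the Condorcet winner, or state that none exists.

none

Pairwise majorities:
Aoki vs Pham: Aoki preferred on 3+2+3 = 8 ballots; Aoki wins 8–3.
Aoki vs Chen: Aoki is ranked higher on 3 ballots, Chen on 8. Chen wins 8–3.
Aoki vs Larsen: 3+3+2 = 8 for Aoki, 3 for Larsen — Aoki by 8–3.
Pham vs Chen: Pham is ranked higher on 3 ballots, Chen on 8. Chen wins 8–3.
Pham vs Larsen: Pham is ranked higher on 3+2 = 5 ballots, Larsen on 6. Larsen wins 6–5.
Chen vs Larsen: Chen preferred on 3+2 = 5 ballots; Larsen wins 6–5.
Each candidate drops at least one matchup (Aoki loses to Chen; Pham loses to Aoki; Chen loses to Larsen; Larsen loses to Aoki); the cycle Aoki beats Larsen beats Chen beats Aoki rules out a Condorcet winner.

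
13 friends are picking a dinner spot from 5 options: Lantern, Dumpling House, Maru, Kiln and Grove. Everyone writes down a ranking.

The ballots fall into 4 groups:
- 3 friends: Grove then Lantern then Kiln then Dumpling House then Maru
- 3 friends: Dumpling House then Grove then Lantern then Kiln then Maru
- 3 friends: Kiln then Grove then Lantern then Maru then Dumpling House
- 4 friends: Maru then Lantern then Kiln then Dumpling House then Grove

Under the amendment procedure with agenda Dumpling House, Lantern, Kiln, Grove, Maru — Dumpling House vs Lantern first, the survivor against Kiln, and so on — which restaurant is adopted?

Round 1: Dumpling House vs Lantern — 3–10, Lantern advances.
Round 2: Lantern vs Kiln — 10–3, Lantern advances.
Round 3: Lantern vs Grove — 4–9, Grove advances.
Round 4: Grove vs Maru — 9–4, Grove advances.
Grove survives the agenda.

Grove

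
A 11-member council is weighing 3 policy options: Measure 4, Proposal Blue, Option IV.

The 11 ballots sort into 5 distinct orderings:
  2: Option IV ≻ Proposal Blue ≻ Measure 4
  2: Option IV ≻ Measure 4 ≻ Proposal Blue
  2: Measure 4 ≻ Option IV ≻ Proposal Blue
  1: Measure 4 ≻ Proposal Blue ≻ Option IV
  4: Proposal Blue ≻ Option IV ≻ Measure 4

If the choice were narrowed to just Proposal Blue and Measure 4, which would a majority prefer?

Ballots ranking Proposal Blue above Measure 4: 2 + 4 = 6.
Ballots ranking Measure 4 above Proposal Blue: 11 − 6 = 5.
Proposal Blue wins the head-to-head 6–5.

Proposal Blue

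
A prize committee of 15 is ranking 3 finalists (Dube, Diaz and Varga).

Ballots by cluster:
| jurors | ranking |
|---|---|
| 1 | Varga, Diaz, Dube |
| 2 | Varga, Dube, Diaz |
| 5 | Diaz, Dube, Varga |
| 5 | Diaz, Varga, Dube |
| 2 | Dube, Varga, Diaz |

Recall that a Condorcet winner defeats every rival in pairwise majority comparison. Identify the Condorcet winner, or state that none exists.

Diaz

Check each pair by majority over 15 ballots:
Dube vs Diaz: Diaz wins 11–4.
Dube–Varga: Varga 8–7.
Diaz vs Varga: Diaz, 10–5.
Diaz defeats every rival head-to-head and is the Condorcet winner.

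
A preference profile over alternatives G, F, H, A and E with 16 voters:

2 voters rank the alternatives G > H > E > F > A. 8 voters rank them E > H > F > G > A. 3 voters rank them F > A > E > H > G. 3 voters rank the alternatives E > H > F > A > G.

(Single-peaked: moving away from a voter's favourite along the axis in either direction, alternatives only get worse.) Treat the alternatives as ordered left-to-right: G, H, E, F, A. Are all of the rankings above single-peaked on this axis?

yes

Axis positions: G=1, H=2, E=3, F=4, A=5.
Cluster 1 (peak G at position 1): ranking walks positions 1-2-3-4-5, expanding outward from the peak — single-peaked.
Cluster 2 (peak E at position 3): ranking walks positions 3-2-4-1-5, expanding outward from the peak — single-peaked.
Cluster 3 (peak F at position 4): ranking walks positions 4-5-3-2-1, expanding outward from the peak — single-peaked.
Cluster 4 (peak E at position 3): ranking walks positions 3-2-4-5-1, expanding outward from the peak — single-peaked.
Every ranking is single-peaked on this axis.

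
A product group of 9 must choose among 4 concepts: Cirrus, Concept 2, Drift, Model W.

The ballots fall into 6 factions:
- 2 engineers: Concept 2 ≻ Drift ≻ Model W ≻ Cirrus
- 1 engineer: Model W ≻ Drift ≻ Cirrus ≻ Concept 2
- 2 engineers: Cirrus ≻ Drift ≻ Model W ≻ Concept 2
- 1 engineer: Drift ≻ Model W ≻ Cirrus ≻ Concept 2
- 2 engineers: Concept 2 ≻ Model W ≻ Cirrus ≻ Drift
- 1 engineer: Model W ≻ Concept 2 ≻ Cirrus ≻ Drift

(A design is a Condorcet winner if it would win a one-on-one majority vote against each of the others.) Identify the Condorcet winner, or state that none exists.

Head-to-head results (9 engineers):
Cirrus vs Concept 2: Concept 2 wins 5–4.
Cirrus vs Drift: Cirrus, 5–4.
Cirrus vs Model W: Model W wins 7–2.
Concept 2 vs Drift: Concept 2 wins 5–4.
Concept 2 vs Model W: Model W wins 5–4.
Drift–Model W: Drift 5–4.
Each design drops at least one matchup (Cirrus loses to Concept 2; Concept 2 loses to Model W; Drift loses to Cirrus; Model W loses to Drift); the cycle Cirrus → Drift → Model W → Cirrus rules out a Condorcet winner.

none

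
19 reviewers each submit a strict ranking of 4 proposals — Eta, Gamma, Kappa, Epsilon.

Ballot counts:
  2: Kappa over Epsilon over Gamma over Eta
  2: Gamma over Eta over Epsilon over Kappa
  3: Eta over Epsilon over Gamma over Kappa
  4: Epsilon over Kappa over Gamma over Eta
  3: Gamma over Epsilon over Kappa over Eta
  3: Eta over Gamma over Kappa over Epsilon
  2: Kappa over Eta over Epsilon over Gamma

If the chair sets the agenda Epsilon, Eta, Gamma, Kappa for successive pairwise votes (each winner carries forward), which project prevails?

Round 1: Epsilon vs Eta — 9–10, Eta advances.
Round 2: Eta vs Gamma — 8–11, Gamma advances.
Round 3: Gamma vs Kappa — 11–8, Gamma advances.
The agenda winner is Gamma.

Gamma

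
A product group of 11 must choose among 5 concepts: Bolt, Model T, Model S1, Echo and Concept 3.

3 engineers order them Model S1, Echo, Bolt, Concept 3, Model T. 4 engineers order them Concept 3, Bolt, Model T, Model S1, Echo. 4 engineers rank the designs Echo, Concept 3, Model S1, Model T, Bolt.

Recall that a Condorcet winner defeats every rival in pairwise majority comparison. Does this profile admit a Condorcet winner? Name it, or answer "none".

none

Head-to-head results (11 engineers):
Bolt vs Model T: 3+4 = 7 for Bolt, 4 for Model T — Bolt by 7–4.
Bolt vs Model S1: 4 to 7, Model S1.
Bolt vs Echo: Bolt preferred on 4 ballots; Echo wins 7–4.
Bolt–Concept 3: Concept 3 8–3.
Model T vs Model S1: Model T preferred on 4 ballots; Model S1 wins 7–4.
Model T vs Echo: Model T preferred on 4 ballots; Echo wins 7–4.
Model T vs Concept 3: 0 to 11, Concept 3.
Model S1 vs Echo: 7 to 4, Model S1.
Model S1–Concept 3: Concept 3 8–3.
Echo–Concept 3: Echo 7–4.
Every design loses at least once (Bolt loses to Model S1; Model T loses to Bolt; Model S1 loses to Concept 3; Echo loses to Model S1; Concept 3 loses to Echo). The majority relation contains the cycle Model S1 beats Echo beats Concept 3 beats Model S1, so there is no Condorcet winner.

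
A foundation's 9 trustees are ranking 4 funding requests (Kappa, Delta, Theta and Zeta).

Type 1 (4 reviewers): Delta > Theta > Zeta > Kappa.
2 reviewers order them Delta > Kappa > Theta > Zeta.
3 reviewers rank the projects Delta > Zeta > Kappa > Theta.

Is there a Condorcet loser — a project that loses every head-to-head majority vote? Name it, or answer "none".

Pairwise majorities:
Kappa vs Delta: Delta wins 9–0.
Kappa vs Theta: Kappa is ranked higher on 2+3 = 5 ballots, Theta on 4. Kappa wins 5–4.
Kappa vs Zeta: 2 to 7, Zeta.
Delta vs Theta: Delta is ranked higher on 4+2+3 = 9 ballots, Theta on 0. Delta wins 9–0.
Delta vs Zeta: 4+2+3 = 9 for Delta, 0 for Zeta — Delta by 9–0.
Theta–Zeta: Theta 6–3.
No project is winless: Kappa beats Theta; Delta beats Kappa; Theta beats Zeta; Zeta beats Kappa. There is no Condorcet loser.

none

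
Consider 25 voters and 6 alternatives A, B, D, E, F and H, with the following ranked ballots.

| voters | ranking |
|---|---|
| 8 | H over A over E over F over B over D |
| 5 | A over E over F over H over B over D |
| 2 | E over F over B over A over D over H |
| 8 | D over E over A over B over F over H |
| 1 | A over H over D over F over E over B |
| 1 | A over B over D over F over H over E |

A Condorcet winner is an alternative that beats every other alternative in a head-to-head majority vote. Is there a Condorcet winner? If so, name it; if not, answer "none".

A

Check each pair by majority over 25 ballots:
A vs B: 8+5+8+1+1 = 23 for A, 2 for B — A by 23–2.
A vs D: A preferred on 8+5+2+1+1 = 17 ballots; A wins 17–8.
A vs E: 15 to 10, A.
A vs F: A is ranked higher on 8+5+8+1+1 = 23 ballots, F on 2. A wins 23–2.
A vs H: A is ranked higher on 5+2+8+1+1 = 17 ballots, H on 8. A wins 17–8.
B vs D: B is ranked higher on 8+5+2+1 = 16 ballots, D on 9. B wins 16–9.
B vs E: B is ranked higher on 1 ballot, E on 24. E wins 24–1.
B vs F: 8+1 = 9 for B, 16 for F — F by 16–9.
B vs H: B is ranked higher on 2+8+1 = 11 ballots, H on 14. H wins 14–11.
D vs E: 8+1+1 = 10 for D, 15 for E — E by 15–10.
D vs F: 10 to 15, F.
D vs H: D preferred on 2+8+1 = 11 ballots; H wins 14–11.
E vs F: E preferred on 8+5+2+8 = 23 ballots; E wins 23–2.
E vs H: E preferred on 5+2+8 = 15 ballots; E wins 15–10.
F vs H: F preferred on 5+2+8+1 = 16 ballots; F wins 16–9.
Only A has no losses; A is the Condorcet winner.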